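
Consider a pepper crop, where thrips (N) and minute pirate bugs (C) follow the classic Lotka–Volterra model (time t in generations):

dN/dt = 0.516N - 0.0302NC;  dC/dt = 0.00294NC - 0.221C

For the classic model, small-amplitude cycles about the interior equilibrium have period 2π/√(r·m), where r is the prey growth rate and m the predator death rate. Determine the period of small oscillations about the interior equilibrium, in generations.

Here r = 0.516 and m = 0.221, so r·m = 0.114.
ω = √0.114 = 0.338 per generation, hence T = 2π/ω ≈ 18.6 generations.

T ≈ 18.6 generations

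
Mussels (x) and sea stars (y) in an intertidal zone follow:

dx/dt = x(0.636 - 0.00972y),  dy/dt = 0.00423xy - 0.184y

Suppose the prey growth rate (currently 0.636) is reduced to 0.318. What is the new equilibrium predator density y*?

y* ≈ 32.7

At the interior fixed point, setting dx/dt = 0 with x > 0 fixes y* = (prey growth rate)/(xy coefficient) — independent of the other coefficients.
With the change, y* = 0.318/0.00972 = 32.7; it falls from 65.4.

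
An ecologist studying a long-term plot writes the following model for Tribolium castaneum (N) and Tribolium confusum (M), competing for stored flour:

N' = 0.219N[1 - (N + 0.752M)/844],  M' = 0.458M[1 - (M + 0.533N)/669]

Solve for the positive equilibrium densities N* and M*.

N* ≈ 569, M* ≈ 366

Setting both brackets to zero gives the nullclines N + 0.752M = 844 and 0.533N + M = 669.
Substituting M = 669 - 0.533N into the first: N(1 - 0.752·0.533) = 844 - 0.752·669.
So N* = 341/0.599 = 569, and then M* = 669 - 0.533·569 = 366.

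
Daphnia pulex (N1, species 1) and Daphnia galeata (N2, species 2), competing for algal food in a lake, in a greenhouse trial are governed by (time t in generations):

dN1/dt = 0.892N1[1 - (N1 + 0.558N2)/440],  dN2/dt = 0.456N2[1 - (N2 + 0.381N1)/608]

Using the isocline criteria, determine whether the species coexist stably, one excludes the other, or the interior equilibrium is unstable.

Compare the nullcline intercepts: K1/α12 = 440/0.558 = 789 > K2 = 608; K2/α21 = 608/0.381 = 1600 > K1 = 440.
Since both inequalities hold, each species can invade when rare, so the interior equilibrium is stable.

stable coexistence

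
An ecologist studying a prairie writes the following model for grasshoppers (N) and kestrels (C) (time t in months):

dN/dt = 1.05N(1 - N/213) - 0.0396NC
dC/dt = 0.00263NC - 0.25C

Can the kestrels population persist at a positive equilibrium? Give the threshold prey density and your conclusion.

Threshold N = 95.1; K > 95.1, so yes, the predator persists.

The predator equation gives dC/dt > 0 only when N > 0.25/0.00263 = 95.1.
Without the predator, N → K = 213. Since 213 > 95.1, the predator can invade and persist.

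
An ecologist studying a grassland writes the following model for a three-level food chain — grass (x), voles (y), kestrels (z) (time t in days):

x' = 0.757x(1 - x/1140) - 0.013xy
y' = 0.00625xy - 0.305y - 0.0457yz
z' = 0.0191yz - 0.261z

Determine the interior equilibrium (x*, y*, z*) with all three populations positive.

x* ≈ 872, y* ≈ 13.7, z* ≈ 113

From dz/dt = 0: 0.0191y* = 0.261, so y* = 13.7.
From dx/dt = 0: 0.757(1 - x*/1140) = 0.013·13.7, giving x* = 1140·(1 - 0.235) = 872.
From dy/dt = 0: 0.00625·872 - 0.305 = 0.0457z*, so z* = 5.15/0.0457 = 113.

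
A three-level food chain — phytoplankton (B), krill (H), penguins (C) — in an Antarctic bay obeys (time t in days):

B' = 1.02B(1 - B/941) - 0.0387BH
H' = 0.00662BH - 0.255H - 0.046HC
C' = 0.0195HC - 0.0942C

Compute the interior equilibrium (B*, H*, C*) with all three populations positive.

B* ≈ 769, H* ≈ 4.83, C* ≈ 105

From dC/dt = 0: 0.0195H* = 0.0942, so H* = 4.83.
From dB/dt = 0: 1.02(1 - B*/941) = 0.0387·4.83, giving B* = 941·(1 - 0.183) = 769.
From dH/dt = 0: 0.00662·769 - 0.255 = 0.046C*, so C* = 4.83/0.046 = 105.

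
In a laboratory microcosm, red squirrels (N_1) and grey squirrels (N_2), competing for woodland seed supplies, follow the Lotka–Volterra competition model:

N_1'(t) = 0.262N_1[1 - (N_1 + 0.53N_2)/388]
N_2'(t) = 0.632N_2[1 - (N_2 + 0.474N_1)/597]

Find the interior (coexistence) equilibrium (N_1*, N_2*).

N_1* ≈ 95.6, N_2* ≈ 552

Setting both brackets to zero gives the nullclines N_1 + 0.53N_2 = 388 and 0.474N_1 + N_2 = 597.
Substituting N_2 = 597 - 0.474N_1 into the first: N_1(1 - 0.53·0.474) = 388 - 0.53·597.
So N_1* = 71.6/0.749 = 95.6, and then N_2* = 597 - 0.474·95.6 = 552.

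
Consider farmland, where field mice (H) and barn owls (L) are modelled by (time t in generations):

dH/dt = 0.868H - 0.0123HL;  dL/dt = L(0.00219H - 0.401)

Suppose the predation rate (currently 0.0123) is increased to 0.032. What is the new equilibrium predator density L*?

L* ≈ 27.1

At the interior fixed point, setting dH/dt = 0 with H > 0 fixes L* = (prey growth rate)/(HL coefficient) — independent of the other coefficients.
With the change, L* = 0.868/0.032 = 27.1; it falls from 70.6.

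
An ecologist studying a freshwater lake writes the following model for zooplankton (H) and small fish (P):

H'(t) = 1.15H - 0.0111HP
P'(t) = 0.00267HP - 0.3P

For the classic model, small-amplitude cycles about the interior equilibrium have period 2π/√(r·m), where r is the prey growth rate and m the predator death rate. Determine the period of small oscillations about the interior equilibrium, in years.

T ≈ 10.7 years

Here r = 1.15 and m = 0.3, so r·m = 0.345.
ω = √0.345 = 0.587 per year, hence T = 2π/ω ≈ 10.7 years.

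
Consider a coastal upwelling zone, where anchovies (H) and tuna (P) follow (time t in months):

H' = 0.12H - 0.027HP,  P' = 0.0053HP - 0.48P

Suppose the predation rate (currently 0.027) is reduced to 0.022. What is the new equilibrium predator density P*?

P* ≈ 5.45

At the interior fixed point, setting dH/dt = 0 with H > 0 fixes P* = (prey growth rate)/(HP coefficient) — independent of the other coefficients.
With the change, P* = 0.12/0.022 = 5.45; it rises from 4.44.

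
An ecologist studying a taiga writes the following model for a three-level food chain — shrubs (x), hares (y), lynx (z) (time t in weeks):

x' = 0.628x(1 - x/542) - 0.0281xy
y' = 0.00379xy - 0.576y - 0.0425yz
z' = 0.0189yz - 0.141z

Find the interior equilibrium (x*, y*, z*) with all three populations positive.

x* ≈ 361, y* ≈ 7.46, z* ≈ 18.6

From dz/dt = 0: 0.0189y* = 0.141, so y* = 7.46.
From dx/dt = 0: 0.628(1 - x*/542) = 0.0281·7.46, giving x* = 542·(1 - 0.334) = 361.
From dy/dt = 0: 0.00379·361 - 0.576 = 0.0425z*, so z* = 0.792/0.0425 = 18.6.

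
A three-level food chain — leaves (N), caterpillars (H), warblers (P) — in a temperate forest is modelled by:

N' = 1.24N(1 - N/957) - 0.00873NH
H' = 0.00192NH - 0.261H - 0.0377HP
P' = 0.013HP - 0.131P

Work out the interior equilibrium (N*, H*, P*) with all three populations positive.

N* ≈ 889, H* ≈ 10.1, P* ≈ 38.4

From dP/dt = 0: 0.013H* = 0.131, so H* = 10.1.
From dN/dt = 0: 1.24(1 - N*/957) = 0.00873·10.1, giving N* = 957·(1 - 0.0709) = 889.
From dH/dt = 0: 0.00192·889 - 0.261 = 0.0377P*, so P* = 1.45/0.0377 = 38.4.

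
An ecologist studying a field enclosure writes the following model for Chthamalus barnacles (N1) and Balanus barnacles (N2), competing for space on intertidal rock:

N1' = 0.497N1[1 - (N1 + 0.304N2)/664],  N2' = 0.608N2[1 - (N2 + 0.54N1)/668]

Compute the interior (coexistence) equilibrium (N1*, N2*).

N1* ≈ 551, N2* ≈ 370

Setting both brackets to zero gives the nullclines N1 + 0.304N2 = 664 and 0.54N1 + N2 = 668.
Substituting N2 = 668 - 0.54N1 into the first: N1(1 - 0.304·0.54) = 664 - 0.304·668.
So N1* = 461/0.836 = 551, and then N2* = 668 - 0.54·551 = 370.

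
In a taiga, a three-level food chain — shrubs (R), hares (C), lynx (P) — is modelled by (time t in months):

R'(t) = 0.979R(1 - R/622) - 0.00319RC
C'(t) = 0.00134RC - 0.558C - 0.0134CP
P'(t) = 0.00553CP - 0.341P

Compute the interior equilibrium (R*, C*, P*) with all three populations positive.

R* ≈ 497, C* ≈ 61.7, P* ≈ 8.06

From dP/dt = 0: 0.00553C* = 0.341, so C* = 61.7.
From dR/dt = 0: 0.979(1 - R*/622) = 0.00319·61.7, giving R* = 622·(1 - 0.201) = 497.
From dC/dt = 0: 0.00134·497 - 0.558 = 0.0134P*, so P* = 0.108/0.0134 = 8.06.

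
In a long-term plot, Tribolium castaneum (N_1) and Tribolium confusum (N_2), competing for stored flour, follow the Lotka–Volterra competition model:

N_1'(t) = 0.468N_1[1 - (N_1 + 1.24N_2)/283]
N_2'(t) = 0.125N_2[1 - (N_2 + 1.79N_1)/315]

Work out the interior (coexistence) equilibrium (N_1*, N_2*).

Setting both brackets to zero gives the nullclines N_1 + 1.24N_2 = 283 and 1.79N_1 + N_2 = 315.
Substituting N_2 = 315 - 1.79N_1 into the first: N_1(1 - 1.24·1.79) = 283 - 1.24·315.
So N_1* = -108/-1.22 = 88.2, and then N_2* = 315 - 1.79·88.2 = 157.

N_1* ≈ 88.2, N_2* ≈ 157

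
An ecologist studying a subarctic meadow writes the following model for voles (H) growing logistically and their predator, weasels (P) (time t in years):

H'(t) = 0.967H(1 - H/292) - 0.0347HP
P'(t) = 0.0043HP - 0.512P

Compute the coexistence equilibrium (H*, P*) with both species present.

H* ≈ 119, P* ≈ 16.5

From dP/dt = 0 with P > 0: 0.0043H* = 0.512, so H* = 119.
Substitute into dH/dt = 0: 0.967(1 - 119/292) = 0.0347P*.
The bracket is 0.592, giving P* = 0.573/0.0347 = 16.5.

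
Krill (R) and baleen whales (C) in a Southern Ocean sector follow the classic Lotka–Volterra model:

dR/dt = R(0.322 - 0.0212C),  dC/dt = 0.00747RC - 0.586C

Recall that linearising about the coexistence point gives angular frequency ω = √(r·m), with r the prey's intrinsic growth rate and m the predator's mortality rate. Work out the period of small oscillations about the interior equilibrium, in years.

Here r = 0.322 and m = 0.586, so r·m = 0.189.
ω = √0.189 = 0.434 per year, hence T = 2π/ω ≈ 14.5 years.

T ≈ 14.5 years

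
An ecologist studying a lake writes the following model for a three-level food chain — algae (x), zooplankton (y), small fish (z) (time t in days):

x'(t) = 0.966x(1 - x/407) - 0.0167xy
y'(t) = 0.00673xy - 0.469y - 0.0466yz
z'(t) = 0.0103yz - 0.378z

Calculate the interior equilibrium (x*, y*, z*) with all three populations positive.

x* ≈ 149, y* ≈ 36.7, z* ≈ 11.4

From dz/dt = 0: 0.0103y* = 0.378, so y* = 36.7.
From dx/dt = 0: 0.966(1 - x*/407) = 0.0167·36.7, giving x* = 407·(1 - 0.634) = 149.
From dy/dt = 0: 0.00673·149 - 0.469 = 0.0466z*, so z* = 0.532/0.0466 = 11.4.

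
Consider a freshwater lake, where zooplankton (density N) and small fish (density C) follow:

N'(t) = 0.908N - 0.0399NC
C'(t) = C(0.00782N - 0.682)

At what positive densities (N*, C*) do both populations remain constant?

N* ≈ 87.2, C* ≈ 22.8

Set dC/dt = 0 with C > 0: 0.00782N - 0.682 = 0, so N* = 0.682/0.00782 = 87.2.
Set dN/dt = 0 with N > 0: 0.908 - 0.0399C = 0, so C* = 0.908/0.0399 = 22.8.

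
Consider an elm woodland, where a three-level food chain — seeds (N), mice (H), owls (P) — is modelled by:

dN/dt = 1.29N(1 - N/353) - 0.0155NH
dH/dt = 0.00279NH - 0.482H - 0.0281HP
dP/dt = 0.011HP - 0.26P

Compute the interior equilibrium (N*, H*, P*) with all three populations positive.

From dP/dt = 0: 0.011H* = 0.26, so H* = 23.6.
From dN/dt = 0: 1.29(1 - N*/353) = 0.0155·23.6, giving N* = 353·(1 - 0.284) = 253.
From dH/dt = 0: 0.00279·253 - 0.482 = 0.0281P*, so P* = 0.223/0.0281 = 7.94.

N* ≈ 253, H* ≈ 23.6, P* ≈ 7.94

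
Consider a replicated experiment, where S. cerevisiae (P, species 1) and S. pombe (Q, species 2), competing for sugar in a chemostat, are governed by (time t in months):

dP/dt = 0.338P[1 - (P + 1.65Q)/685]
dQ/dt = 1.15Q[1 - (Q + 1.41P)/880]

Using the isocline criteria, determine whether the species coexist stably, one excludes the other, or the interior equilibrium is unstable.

Compare the nullcline intercepts: K1/α12 = 685/1.65 = 415 < K2 = 880; K2/α21 = 880/1.41 = 624 < K1 = 685.
Since both are reversed, neither can invade when rare; the interior point is a saddle.

unstable coexistence (outcome depends on initial conditions)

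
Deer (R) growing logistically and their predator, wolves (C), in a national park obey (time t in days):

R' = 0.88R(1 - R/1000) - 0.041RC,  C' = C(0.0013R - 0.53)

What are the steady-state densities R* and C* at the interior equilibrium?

R* ≈ 408, C* ≈ 12.7

From dC/dt = 0 with C > 0: 0.0013R* = 0.53, so R* = 408.
Substitute into dR/dt = 0: 0.88(1 - 408/1000) = 0.041C*.
The bracket is 0.592, giving C* = 0.521/0.041 = 12.7.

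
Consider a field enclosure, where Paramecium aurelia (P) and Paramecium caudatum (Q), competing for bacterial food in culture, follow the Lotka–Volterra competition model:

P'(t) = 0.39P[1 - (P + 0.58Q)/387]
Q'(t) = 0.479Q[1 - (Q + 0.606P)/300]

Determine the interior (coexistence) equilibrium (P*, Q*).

P* ≈ 328, Q* ≈ 101

Setting both brackets to zero gives the nullclines P + 0.58Q = 387 and 0.606P + Q = 300.
Substituting Q = 300 - 0.606P into the first: P(1 - 0.58·0.606) = 387 - 0.58·300.
So P* = 213/0.649 = 328, and then Q* = 300 - 0.606·328 = 101.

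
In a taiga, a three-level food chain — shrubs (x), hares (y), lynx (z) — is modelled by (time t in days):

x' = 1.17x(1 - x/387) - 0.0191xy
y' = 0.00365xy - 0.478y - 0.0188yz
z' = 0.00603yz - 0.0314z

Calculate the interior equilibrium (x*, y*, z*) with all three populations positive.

From dz/dt = 0: 0.00603y* = 0.0314, so y* = 5.21.
From dx/dt = 0: 1.17(1 - x*/387) = 0.0191·5.21, giving x* = 387·(1 - 0.085) = 354.
From dy/dt = 0: 0.00365·354 - 0.478 = 0.0188z*, so z* = 0.814/0.0188 = 43.3.

x* ≈ 354, y* ≈ 5.21, z* ≈ 43.3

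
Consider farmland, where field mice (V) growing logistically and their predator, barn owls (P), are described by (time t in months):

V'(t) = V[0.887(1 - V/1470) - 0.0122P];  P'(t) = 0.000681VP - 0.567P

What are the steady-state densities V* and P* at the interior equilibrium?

From dP/dt = 0 with P > 0: 0.000681V* = 0.567, so V* = 833.
Substitute into dV/dt = 0: 0.887(1 - 833/1470) = 0.0122P*.
The bracket is 0.434, giving P* = 0.385/0.0122 = 31.5.

V* ≈ 833, P* ≈ 31.5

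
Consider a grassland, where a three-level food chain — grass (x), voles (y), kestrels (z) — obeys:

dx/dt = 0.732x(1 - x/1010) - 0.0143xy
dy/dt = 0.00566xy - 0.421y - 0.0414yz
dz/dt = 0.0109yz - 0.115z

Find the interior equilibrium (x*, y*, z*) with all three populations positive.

x* ≈ 802, y* ≈ 10.6, z* ≈ 99.5

From dz/dt = 0: 0.0109y* = 0.115, so y* = 10.6.
From dx/dt = 0: 0.732(1 - x*/1010) = 0.0143·10.6, giving x* = 1010·(1 - 0.206) = 802.
From dy/dt = 0: 0.00566·802 - 0.421 = 0.0414z*, so z* = 4.12/0.0414 = 99.5.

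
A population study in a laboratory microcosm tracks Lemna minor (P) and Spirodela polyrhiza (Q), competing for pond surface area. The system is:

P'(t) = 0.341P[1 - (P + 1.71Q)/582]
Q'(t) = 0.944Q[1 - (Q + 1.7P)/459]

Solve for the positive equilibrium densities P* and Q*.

Setting both brackets to zero gives the nullclines P + 1.71Q = 582 and 1.7P + Q = 459.
Substituting Q = 459 - 1.7P into the first: P(1 - 1.71·1.7) = 582 - 1.71·459.
So P* = -203/-1.91 = 106, and then Q* = 459 - 1.7·106 = 278.

P* ≈ 106, Q* ≈ 278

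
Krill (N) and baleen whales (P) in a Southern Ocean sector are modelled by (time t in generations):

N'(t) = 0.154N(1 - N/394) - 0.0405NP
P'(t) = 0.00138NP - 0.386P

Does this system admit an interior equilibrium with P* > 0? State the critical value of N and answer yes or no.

The predator equation gives dP/dt > 0 only when N > 0.386/0.00138 = 280.
Without the predator, N → K = 394. Since 394 > 280, the predator can invade and persist.

Threshold N = 280; K > 280, so yes, the predator persists.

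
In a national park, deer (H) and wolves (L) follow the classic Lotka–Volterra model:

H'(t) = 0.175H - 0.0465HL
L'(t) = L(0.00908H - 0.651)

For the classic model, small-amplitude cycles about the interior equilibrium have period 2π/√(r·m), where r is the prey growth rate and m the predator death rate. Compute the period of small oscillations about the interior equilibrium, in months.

T ≈ 18.6 months

Here r = 0.175 and m = 0.651, so r·m = 0.114.
ω = √0.114 = 0.338 per month, hence T = 2π/ω ≈ 18.6 months.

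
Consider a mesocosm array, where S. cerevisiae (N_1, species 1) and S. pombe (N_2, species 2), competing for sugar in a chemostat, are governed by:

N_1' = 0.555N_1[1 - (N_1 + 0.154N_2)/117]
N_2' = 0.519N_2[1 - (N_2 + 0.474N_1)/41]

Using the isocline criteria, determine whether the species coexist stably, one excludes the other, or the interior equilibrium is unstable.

Compare the nullcline intercepts: K1/α12 = 117/0.154 = 760 > K2 = 41; K2/α21 = 41/0.474 = 86.5 < K1 = 117.
Since the inequalities point opposite ways, species 1 can invade but species 2 cannot.

species 1 excludes species 2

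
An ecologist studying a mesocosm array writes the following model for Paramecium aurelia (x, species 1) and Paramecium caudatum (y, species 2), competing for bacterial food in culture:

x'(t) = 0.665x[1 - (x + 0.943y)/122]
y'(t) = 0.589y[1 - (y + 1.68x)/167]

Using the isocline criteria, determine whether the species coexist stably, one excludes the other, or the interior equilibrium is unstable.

unstable coexistence (outcome depends on initial conditions)

Compare the nullcline intercepts: K1/α12 = 122/0.943 = 129 < K2 = 167; K2/α21 = 167/1.68 = 99.4 < K1 = 122.
Since both are reversed, neither can invade when rare; the interior point is a saddle.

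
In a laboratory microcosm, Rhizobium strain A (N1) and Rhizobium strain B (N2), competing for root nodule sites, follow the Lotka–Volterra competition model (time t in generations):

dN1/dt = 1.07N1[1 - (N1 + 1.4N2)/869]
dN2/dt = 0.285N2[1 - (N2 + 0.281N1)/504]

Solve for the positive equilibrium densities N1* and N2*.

Setting both brackets to zero gives the nullclines N1 + 1.4N2 = 869 and 0.281N1 + N2 = 504.
Substituting N2 = 504 - 0.281N1 into the first: N1(1 - 1.4·0.281) = 869 - 1.4·504.
So N1* = 163/0.607 = 269, and then N2* = 504 - 0.281·269 = 428.

N1* ≈ 269, N2* ≈ 428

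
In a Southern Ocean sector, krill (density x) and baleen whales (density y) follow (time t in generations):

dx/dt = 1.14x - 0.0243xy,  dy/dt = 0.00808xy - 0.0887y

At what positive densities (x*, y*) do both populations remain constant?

x* ≈ 11, y* ≈ 46.9

Set dy/dt = 0 with y > 0: 0.00808x - 0.0887 = 0, so x* = 0.0887/0.00808 = 11.
Set dx/dt = 0 with x > 0: 1.14 - 0.0243y = 0, so y* = 1.14/0.0243 = 46.9.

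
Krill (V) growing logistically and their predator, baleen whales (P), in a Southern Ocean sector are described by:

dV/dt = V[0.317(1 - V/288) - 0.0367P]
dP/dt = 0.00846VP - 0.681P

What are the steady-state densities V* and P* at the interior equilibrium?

V* ≈ 80.5, P* ≈ 6.22

From dP/dt = 0 with P > 0: 0.00846V* = 0.681, so V* = 80.5.
Substitute into dV/dt = 0: 0.317(1 - 80.5/288) = 0.0367P*.
The bracket is 0.72, giving P* = 0.228/0.0367 = 6.22.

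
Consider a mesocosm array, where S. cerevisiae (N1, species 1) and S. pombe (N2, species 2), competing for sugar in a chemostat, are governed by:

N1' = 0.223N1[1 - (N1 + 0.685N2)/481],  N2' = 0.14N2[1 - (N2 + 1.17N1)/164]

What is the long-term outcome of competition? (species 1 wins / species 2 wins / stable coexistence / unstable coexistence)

Compare the nullcline intercepts: K1/α12 = 481/0.685 = 702 > K2 = 164; K2/α21 = 164/1.17 = 140 < K1 = 481.
Since the inequalities point opposite ways, species 1 can invade but species 2 cannot.

species 1 excludes species 2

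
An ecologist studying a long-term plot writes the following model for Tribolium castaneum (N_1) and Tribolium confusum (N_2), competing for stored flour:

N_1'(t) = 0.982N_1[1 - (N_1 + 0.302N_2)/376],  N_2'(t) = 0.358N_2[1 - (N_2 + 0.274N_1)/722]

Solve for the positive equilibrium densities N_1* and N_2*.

Setting both brackets to zero gives the nullclines N_1 + 0.302N_2 = 376 and 0.274N_1 + N_2 = 722.
Substituting N_2 = 722 - 0.274N_1 into the first: N_1(1 - 0.302·0.274) = 376 - 0.302·722.
So N_1* = 158/0.917 = 172, and then N_2* = 722 - 0.274·172 = 675.

N_1* ≈ 172, N_2* ≈ 675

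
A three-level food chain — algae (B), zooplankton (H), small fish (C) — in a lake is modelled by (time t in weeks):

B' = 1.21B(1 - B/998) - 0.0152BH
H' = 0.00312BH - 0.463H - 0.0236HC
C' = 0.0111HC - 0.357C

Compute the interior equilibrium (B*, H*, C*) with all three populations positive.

From dC/dt = 0: 0.0111H* = 0.357, so H* = 32.2.
From dB/dt = 0: 1.21(1 - B*/998) = 0.0152·32.2, giving B* = 998·(1 - 0.404) = 595.
From dH/dt = 0: 0.00312·595 - 0.463 = 0.0236C*, so C* = 1.39/0.0236 = 59.

B* ≈ 595, H* ≈ 32.2, C* ≈ 59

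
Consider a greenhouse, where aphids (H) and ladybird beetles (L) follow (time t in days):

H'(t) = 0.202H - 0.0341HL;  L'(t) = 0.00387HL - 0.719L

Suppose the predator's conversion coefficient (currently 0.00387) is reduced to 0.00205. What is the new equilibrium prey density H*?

H* ≈ 351

At the interior fixed point, setting dL/dt = 0 with L > 0 fixes H* = (predator death rate)/(HL coefficient) — independent of the other coefficients.
With the change, H* = 0.719/0.00205 = 351; it rises from 186.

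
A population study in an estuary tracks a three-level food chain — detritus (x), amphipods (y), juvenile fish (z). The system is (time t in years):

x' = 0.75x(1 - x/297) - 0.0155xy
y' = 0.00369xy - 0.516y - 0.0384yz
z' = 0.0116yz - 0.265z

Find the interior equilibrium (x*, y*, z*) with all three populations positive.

x* ≈ 157, y* ≈ 22.8, z* ≈ 1.63

From dz/dt = 0: 0.0116y* = 0.265, so y* = 22.8.
From dx/dt = 0: 0.75(1 - x*/297) = 0.0155·22.8, giving x* = 297·(1 - 0.472) = 157.
From dy/dt = 0: 0.00369·157 - 0.516 = 0.0384z*, so z* = 0.0625/0.0384 = 1.63.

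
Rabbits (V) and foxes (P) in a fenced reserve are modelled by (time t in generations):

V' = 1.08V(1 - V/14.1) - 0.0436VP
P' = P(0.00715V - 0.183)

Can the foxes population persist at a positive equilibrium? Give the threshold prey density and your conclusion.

The predator equation gives dP/dt > 0 only when V > 0.183/0.00715 = 25.6.
Without the predator, V → K = 14.1. Since 14.1 < 25.6, the predator cannot invade.

Threshold V = 25.6; K < 25.6, so no, the predator goes extinct.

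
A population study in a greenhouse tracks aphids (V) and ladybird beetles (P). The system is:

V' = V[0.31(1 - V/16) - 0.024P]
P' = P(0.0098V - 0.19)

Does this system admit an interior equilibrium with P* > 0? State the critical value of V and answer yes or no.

The predator equation gives dP/dt > 0 only when V > 0.19/0.0098 = 19.4.
Without the predator, V → K = 16. Since 16 < 19.4, the predator cannot invade.

Threshold V = 19.4; K < 19.4, so no, the predator goes extinct.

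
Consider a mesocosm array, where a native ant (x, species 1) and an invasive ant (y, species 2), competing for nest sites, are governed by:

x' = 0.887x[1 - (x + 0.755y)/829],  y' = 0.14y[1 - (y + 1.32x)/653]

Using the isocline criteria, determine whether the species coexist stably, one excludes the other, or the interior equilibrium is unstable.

species 1 excludes species 2

Compare the nullcline intercepts: K1/α12 = 829/0.755 = 1100 > K2 = 653; K2/α21 = 653/1.32 = 495 < K1 = 829.
Since the inequalities point opposite ways, species 1 can invade but species 2 cannot.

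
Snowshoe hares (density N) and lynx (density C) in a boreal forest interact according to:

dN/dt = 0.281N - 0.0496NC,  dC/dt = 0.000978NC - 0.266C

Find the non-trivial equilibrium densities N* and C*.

N* ≈ 272, C* ≈ 5.67

Set dC/dt = 0 with C > 0: 0.000978N - 0.266 = 0, so N* = 0.266/0.000978 = 272.
Set dN/dt = 0 with N > 0: 0.281 - 0.0496C = 0, so C* = 0.281/0.0496 = 5.67.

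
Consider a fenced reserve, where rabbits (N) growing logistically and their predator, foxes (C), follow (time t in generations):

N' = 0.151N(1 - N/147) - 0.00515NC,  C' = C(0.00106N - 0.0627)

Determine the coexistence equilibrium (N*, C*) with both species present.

N* ≈ 59.2, C* ≈ 17.5

From dC/dt = 0 with C > 0: 0.00106N* = 0.0627, so N* = 59.2.
Substitute into dN/dt = 0: 0.151(1 - 59.2/147) = 0.00515C*.
The bracket is 0.598, giving C* = 0.0902/0.00515 = 17.5.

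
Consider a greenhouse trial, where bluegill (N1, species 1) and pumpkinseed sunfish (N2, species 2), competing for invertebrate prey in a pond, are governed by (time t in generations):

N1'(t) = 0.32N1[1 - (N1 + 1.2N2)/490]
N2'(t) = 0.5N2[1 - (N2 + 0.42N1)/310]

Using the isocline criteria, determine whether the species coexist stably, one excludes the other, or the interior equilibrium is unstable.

Compare the nullcline intercepts: K1/α12 = 490/1.2 = 408 > K2 = 310; K2/α21 = 310/0.42 = 738 > K1 = 490.
Since both inequalities hold, each species can invade when rare, so the interior equilibrium is stable.

stable coexistence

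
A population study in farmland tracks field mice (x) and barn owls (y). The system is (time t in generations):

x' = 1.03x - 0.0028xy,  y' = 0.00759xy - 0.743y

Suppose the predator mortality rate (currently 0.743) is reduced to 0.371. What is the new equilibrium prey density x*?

x* ≈ 48.9

At the interior fixed point, setting dy/dt = 0 with y > 0 fixes x* = (predator death rate)/(xy coefficient) — independent of the other coefficients.
With the change, x* = 0.371/0.00759 = 48.9; it falls from 97.9.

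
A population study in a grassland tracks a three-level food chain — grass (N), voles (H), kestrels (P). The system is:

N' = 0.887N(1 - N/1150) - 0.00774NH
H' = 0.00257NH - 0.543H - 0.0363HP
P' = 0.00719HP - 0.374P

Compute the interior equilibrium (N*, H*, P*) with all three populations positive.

N* ≈ 628, H* ≈ 52, P* ≈ 29.5

From dP/dt = 0: 0.00719H* = 0.374, so H* = 52.
From dN/dt = 0: 0.887(1 - N*/1150) = 0.00774·52, giving N* = 1150·(1 - 0.454) = 628.
From dH/dt = 0: 0.00257·628 - 0.543 = 0.0363P*, so P* = 1.07/0.0363 = 29.5.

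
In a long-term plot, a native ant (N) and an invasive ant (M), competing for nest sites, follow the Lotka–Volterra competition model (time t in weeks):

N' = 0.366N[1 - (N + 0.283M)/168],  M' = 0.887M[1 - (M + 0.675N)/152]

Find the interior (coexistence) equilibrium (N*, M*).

Setting both brackets to zero gives the nullclines N + 0.283M = 168 and 0.675N + M = 152.
Substituting M = 152 - 0.675N into the first: N(1 - 0.283·0.675) = 168 - 0.283·152.
So N* = 125/0.809 = 154, and then M* = 152 - 0.675·154 = 47.7.

N* ≈ 154, M* ≈ 47.7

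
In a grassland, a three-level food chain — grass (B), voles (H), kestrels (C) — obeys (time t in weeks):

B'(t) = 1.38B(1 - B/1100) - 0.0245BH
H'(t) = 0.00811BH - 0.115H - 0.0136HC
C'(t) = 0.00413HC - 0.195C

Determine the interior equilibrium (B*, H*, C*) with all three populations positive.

B* ≈ 178, H* ≈ 47.2, C* ≈ 97.6

From dC/dt = 0: 0.00413H* = 0.195, so H* = 47.2.
From dB/dt = 0: 1.38(1 - B*/1100) = 0.0245·47.2, giving B* = 1100·(1 - 0.838) = 178.
From dH/dt = 0: 0.00811·178 - 0.115 = 0.0136C*, so C* = 1.33/0.0136 = 97.6.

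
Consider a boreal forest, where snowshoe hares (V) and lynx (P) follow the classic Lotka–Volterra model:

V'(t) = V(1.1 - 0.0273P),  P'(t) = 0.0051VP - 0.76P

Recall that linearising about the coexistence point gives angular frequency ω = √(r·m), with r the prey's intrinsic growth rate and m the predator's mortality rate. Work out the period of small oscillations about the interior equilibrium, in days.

Here r = 1.1 and m = 0.76, so r·m = 0.836.
ω = √0.836 = 0.914 per day, hence T = 2π/ω ≈ 6.87 days.

T ≈ 6.87 days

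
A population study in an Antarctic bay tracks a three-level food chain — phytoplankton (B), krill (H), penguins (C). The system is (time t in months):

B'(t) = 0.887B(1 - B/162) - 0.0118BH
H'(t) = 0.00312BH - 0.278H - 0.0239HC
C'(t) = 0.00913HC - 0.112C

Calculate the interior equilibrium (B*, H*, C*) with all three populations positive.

From dC/dt = 0: 0.00913H* = 0.112, so H* = 12.3.
From dB/dt = 0: 0.887(1 - B*/162) = 0.0118·12.3, giving B* = 162·(1 - 0.163) = 136.
From dH/dt = 0: 0.00312·136 - 0.278 = 0.0239C*, so C* = 0.145/0.0239 = 6.07.

B* ≈ 136, H* ≈ 12.3, C* ≈ 6.07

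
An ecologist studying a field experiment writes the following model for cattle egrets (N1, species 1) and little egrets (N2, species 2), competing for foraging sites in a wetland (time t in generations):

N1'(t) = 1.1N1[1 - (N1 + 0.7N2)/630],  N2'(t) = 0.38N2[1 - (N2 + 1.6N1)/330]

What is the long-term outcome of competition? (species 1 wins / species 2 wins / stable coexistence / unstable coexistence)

species 1 excludes species 2

Compare the nullcline intercepts: K1/α12 = 630/0.7 = 900 > K2 = 330; K2/α21 = 330/1.6 = 206 < K1 = 630.
Since the inequalities point opposite ways, species 1 can invade but species 2 cannot.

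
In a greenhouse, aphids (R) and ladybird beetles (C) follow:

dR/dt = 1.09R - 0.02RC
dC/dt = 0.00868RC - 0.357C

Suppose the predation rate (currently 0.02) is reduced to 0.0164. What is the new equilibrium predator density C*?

At the interior fixed point, setting dR/dt = 0 with R > 0 fixes C* = (prey growth rate)/(RC coefficient) — independent of the other coefficients.
With the change, C* = 1.09/0.0164 = 66.5; it rises from 54.5.

C* ≈ 66.5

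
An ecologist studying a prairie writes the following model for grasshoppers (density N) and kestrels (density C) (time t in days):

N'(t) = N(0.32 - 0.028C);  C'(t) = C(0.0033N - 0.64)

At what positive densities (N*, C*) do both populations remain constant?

Set dC/dt = 0 with C > 0: 0.0033N - 0.64 = 0, so N* = 0.64/0.0033 = 194.
Set dN/dt = 0 with N > 0: 0.32 - 0.028C = 0, so C* = 0.32/0.028 = 11.4.

N* ≈ 194, C* ≈ 11.4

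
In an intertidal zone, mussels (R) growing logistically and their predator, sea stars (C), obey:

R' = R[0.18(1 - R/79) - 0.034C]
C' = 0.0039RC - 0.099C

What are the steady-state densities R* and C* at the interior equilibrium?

From dC/dt = 0 with C > 0: 0.0039R* = 0.099, so R* = 25.4.
Substitute into dR/dt = 0: 0.18(1 - 25.4/79) = 0.034C*.
The bracket is 0.679, giving C* = 0.122/0.034 = 3.59.

R* ≈ 25.4, C* ≈ 3.59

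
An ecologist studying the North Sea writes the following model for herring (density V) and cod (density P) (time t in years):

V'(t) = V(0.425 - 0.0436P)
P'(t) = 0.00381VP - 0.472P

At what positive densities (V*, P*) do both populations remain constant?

V* ≈ 124, P* ≈ 9.75

Set dP/dt = 0 with P > 0: 0.00381V - 0.472 = 0, so V* = 0.472/0.00381 = 124.
Set dV/dt = 0 with V > 0: 0.425 - 0.0436P = 0, so P* = 0.425/0.0436 = 9.75.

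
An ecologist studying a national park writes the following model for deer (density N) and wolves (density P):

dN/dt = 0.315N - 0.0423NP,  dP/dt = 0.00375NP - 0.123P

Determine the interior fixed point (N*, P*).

N* ≈ 32.8, P* ≈ 7.45

Set dP/dt = 0 with P > 0: 0.00375N - 0.123 = 0, so N* = 0.123/0.00375 = 32.8.
Set dN/dt = 0 with N > 0: 0.315 - 0.0423P = 0, so P* = 0.315/0.0423 = 7.45.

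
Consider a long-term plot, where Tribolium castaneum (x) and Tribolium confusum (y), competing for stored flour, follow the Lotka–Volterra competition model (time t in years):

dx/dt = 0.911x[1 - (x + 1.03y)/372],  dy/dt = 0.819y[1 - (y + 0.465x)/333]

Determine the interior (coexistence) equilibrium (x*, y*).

x* ≈ 55.7, y* ≈ 307

Setting both brackets to zero gives the nullclines x + 1.03y = 372 and 0.465x + y = 333.
Substituting y = 333 - 0.465x into the first: x(1 - 1.03·0.465) = 372 - 1.03·333.
So x* = 29/0.521 = 55.7, and then y* = 333 - 0.465·55.7 = 307.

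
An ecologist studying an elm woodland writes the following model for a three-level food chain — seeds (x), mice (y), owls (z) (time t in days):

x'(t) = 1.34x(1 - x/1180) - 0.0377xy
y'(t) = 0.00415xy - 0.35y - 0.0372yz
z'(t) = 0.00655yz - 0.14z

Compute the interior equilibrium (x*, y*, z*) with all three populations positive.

From dz/dt = 0: 0.00655y* = 0.14, so y* = 21.4.
From dx/dt = 0: 1.34(1 - x*/1180) = 0.0377·21.4, giving x* = 1180·(1 - 0.601) = 470.
From dy/dt = 0: 0.00415·470 - 0.35 = 0.0372z*, so z* = 1.6/0.0372 = 43.1.

x* ≈ 470, y* ≈ 21.4, z* ≈ 43.1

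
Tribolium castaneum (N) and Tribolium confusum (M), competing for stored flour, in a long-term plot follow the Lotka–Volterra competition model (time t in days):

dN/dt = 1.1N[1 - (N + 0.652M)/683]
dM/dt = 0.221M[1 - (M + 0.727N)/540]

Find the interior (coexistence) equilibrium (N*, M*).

N* ≈ 629, M* ≈ 82.6

Setting both brackets to zero gives the nullclines N + 0.652M = 683 and 0.727N + M = 540.
Substituting M = 540 - 0.727N into the first: N(1 - 0.652·0.727) = 683 - 0.652·540.
So N* = 331/0.526 = 629, and then M* = 540 - 0.727·629 = 82.6.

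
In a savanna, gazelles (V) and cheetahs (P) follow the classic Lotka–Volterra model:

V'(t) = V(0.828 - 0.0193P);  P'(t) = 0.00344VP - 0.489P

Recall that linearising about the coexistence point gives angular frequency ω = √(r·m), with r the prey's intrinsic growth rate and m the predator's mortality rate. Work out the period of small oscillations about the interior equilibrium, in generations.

T ≈ 9.87 generations

Here r = 0.828 and m = 0.489, so r·m = 0.405.
ω = √0.405 = 0.636 per generation, hence T = 2π/ω ≈ 9.87 generations.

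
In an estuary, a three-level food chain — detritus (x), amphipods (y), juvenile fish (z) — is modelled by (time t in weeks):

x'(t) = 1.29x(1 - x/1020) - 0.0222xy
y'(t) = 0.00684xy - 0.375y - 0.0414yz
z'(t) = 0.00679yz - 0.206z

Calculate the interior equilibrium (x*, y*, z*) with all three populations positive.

x* ≈ 487, y* ≈ 30.3, z* ≈ 71.5

From dz/dt = 0: 0.00679y* = 0.206, so y* = 30.3.
From dx/dt = 0: 1.29(1 - x*/1020) = 0.0222·30.3, giving x* = 1020·(1 - 0.522) = 487.
From dy/dt = 0: 0.00684·487 - 0.375 = 0.0414z*, so z* = 2.96/0.0414 = 71.5.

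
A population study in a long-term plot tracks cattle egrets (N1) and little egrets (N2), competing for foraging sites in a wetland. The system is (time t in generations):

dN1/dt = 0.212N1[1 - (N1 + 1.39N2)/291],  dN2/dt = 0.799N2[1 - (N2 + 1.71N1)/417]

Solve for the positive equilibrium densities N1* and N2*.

N1* ≈ 210, N2* ≈ 58.5

Setting both brackets to zero gives the nullclines N1 + 1.39N2 = 291 and 1.71N1 + N2 = 417.
Substituting N2 = 417 - 1.71N1 into the first: N1(1 - 1.39·1.71) = 291 - 1.39·417.
So N1* = -289/-1.38 = 210, and then N2* = 417 - 1.71·210 = 58.5.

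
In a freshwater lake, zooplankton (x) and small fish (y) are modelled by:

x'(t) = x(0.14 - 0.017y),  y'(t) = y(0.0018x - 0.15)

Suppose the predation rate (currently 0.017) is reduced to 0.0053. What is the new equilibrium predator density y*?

At the interior fixed point, setting dx/dt = 0 with x > 0 fixes y* = (prey growth rate)/(xy coefficient) — independent of the other coefficients.
With the change, y* = 0.14/0.0053 = 26.4; it rises from 8.24.

y* ≈ 26.4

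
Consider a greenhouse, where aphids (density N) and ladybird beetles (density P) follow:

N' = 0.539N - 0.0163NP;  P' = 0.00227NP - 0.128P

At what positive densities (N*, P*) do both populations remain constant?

N* ≈ 56.4, P* ≈ 33.1

Set dP/dt = 0 with P > 0: 0.00227N - 0.128 = 0, so N* = 0.128/0.00227 = 56.4.
Set dN/dt = 0 with N > 0: 0.539 - 0.0163P = 0, so P* = 0.539/0.0163 = 33.1.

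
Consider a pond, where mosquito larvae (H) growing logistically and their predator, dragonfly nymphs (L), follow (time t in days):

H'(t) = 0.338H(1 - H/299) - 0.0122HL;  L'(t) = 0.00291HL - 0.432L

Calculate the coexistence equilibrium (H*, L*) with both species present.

H* ≈ 148, L* ≈ 13.9

From dL/dt = 0 with L > 0: 0.00291H* = 0.432, so H* = 148.
Substitute into dH/dt = 0: 0.338(1 - 148/299) = 0.0122L*.
The bracket is 0.503, giving L* = 0.17/0.0122 = 13.9.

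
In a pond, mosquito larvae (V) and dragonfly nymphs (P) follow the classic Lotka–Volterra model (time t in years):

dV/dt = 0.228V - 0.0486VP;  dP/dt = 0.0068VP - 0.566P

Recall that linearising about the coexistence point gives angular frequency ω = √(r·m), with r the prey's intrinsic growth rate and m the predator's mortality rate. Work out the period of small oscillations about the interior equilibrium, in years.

T ≈ 17.5 years

Here r = 0.228 and m = 0.566, so r·m = 0.129.
ω = √0.129 = 0.359 per year, hence T = 2π/ω ≈ 17.5 years.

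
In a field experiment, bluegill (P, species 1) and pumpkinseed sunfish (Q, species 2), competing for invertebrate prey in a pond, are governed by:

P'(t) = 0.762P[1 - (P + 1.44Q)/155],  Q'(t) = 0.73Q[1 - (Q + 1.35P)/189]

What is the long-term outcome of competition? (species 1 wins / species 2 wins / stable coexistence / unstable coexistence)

Compare the nullcline intercepts: K1/α12 = 155/1.44 = 108 < K2 = 189; K2/α21 = 189/1.35 = 140 < K1 = 155.
Since both are reversed, neither can invade when rare; the interior point is a saddle.

unstable coexistence (outcome depends on initial conditions)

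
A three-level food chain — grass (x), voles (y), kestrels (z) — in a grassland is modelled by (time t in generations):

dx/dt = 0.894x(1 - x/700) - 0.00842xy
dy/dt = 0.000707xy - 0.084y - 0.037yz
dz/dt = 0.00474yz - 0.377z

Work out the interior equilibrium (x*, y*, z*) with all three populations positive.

x* ≈ 176, y* ≈ 79.5, z* ≈ 1.09

From dz/dt = 0: 0.00474y* = 0.377, so y* = 79.5.
From dx/dt = 0: 0.894(1 - x*/700) = 0.00842·79.5, giving x* = 700·(1 - 0.749) = 176.
From dy/dt = 0: 0.000707·176 - 0.084 = 0.037z*, so z* = 0.0402/0.037 = 1.09.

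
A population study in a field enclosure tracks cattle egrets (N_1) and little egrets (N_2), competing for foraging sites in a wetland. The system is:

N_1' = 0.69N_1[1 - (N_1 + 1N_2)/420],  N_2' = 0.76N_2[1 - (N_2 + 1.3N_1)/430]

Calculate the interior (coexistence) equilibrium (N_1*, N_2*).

N_1* ≈ 33.3, N_2* ≈ 387

Setting both brackets to zero gives the nullclines N_1 + 1N_2 = 420 and 1.3N_1 + N_2 = 430.
Substituting N_2 = 430 - 1.3N_1 into the first: N_1(1 - 1·1.3) = 420 - 1·430.
So N_1* = -10/-0.3 = 33.3, and then N_2* = 430 - 1.3·33.3 = 387.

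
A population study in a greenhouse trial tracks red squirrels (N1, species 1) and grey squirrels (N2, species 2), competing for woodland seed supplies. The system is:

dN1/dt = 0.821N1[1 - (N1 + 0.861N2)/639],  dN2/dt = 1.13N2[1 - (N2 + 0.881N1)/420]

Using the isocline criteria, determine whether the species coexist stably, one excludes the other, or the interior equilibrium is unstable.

species 1 excludes species 2

Compare the nullcline intercepts: K1/α12 = 639/0.861 = 742 > K2 = 420; K2/α21 = 420/0.881 = 477 < K1 = 639.
Since the inequalities point opposite ways, species 1 can invade but species 2 cannot.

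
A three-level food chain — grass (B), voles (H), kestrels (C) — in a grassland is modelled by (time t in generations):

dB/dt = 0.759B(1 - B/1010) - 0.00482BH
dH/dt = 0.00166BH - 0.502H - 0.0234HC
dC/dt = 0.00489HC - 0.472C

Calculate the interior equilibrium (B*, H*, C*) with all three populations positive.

B* ≈ 391, H* ≈ 96.5, C* ≈ 6.28

From dC/dt = 0: 0.00489H* = 0.472, so H* = 96.5.
From dB/dt = 0: 0.759(1 - B*/1010) = 0.00482·96.5, giving B* = 1010·(1 - 0.613) = 391.
From dH/dt = 0: 0.00166·391 - 0.502 = 0.0234C*, so C* = 0.147/0.0234 = 6.28.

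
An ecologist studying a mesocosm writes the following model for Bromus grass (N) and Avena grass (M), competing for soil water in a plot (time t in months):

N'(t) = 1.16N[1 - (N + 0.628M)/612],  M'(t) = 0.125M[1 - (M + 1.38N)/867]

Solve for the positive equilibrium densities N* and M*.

Setting both brackets to zero gives the nullclines N + 0.628M = 612 and 1.38N + M = 867.
Substituting M = 867 - 1.38N into the first: N(1 - 0.628·1.38) = 612 - 0.628·867.
So N* = 67.5/0.133 = 506, and then M* = 867 - 1.38·506 = 168.

N* ≈ 506, M* ≈ 168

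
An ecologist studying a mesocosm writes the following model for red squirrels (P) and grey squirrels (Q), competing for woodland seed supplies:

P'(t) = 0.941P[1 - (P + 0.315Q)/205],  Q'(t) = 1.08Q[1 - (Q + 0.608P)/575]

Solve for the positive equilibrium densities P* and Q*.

P* ≈ 29.5, Q* ≈ 557

Setting both brackets to zero gives the nullclines P + 0.315Q = 205 and 0.608P + Q = 575.
Substituting Q = 575 - 0.608P into the first: P(1 - 0.315·0.608) = 205 - 0.315·575.
So P* = 23.9/0.808 = 29.5, and then Q* = 575 - 0.608·29.5 = 557.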